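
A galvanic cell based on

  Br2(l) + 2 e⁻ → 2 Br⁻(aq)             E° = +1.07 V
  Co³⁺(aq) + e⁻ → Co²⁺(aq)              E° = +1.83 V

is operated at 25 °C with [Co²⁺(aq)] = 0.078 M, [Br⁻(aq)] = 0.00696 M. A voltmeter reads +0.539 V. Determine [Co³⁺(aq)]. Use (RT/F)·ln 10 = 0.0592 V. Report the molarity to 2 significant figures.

0.0021 M

With Co³⁺/Co²⁺ at the cathode and Br₂/Br⁻ at the anode, E°cell = +1.83 − (+1.07) = +0.76 V (n = 2).
From the Nernst equation, log Q = n(E° − E)/0.0592 = 2·(+0.76 − (+0.539))/0.0592 = 7.466.
Balancing electrons gives 2 Co³⁺(aq) + 2 Br⁻(aq) → 2 Co²⁺(aq) + Br2(l); thus Q = [Co²⁺(aq)]^2 / ([Co³⁺(aq)]^2·[Br⁻(aq)]^2).
Isolating [Co³⁺(aq)] in Q = 10^{7.466} yields log [Co³⁺(aq)] = −2.684, i.e. 0.0021 M.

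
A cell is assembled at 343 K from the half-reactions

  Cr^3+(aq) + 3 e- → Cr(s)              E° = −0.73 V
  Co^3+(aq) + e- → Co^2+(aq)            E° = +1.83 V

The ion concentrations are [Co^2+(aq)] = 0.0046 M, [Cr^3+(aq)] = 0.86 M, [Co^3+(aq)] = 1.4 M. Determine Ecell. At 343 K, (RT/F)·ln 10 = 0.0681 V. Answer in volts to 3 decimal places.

+2.731 V

The Co³⁺/Co²⁺ couple has the more positive E°, so it is the cathode; Cr³⁺/Cr is the anode.
The standard potential is +1.83 − (−0.73) = +2.56 V and the balanced reaction transfers n = 3 electrons.
For the overall reaction 3 Co^3+(aq) + Cr(s) → 3 Co^2+(aq) + Cr^3+(aq), Q = ([Co^2+(aq)]^3·[Cr^3+(aq)]) / [Co^3+(aq)]^3 = 3.05×10^−8, giving log Q = −7.516.
Applying E = E° − (RT ln10/nF)·log Q gives +2.56 − (0.0681/3)(−7.516) = +2.731 V.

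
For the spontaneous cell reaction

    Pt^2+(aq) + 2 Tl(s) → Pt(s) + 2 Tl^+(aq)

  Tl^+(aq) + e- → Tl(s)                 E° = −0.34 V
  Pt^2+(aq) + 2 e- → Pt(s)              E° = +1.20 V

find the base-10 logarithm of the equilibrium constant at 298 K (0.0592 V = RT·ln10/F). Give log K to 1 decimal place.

The Pt²⁺/Pt couple is reduced (cathode); E°cell = +1.20 − (−0.34) = +1.54 V with n = 2.
At equilibrium E = 0, so log K = nE°cell / 0.0592 = (2)(+1.54) / 0.0592 = 52.0.

log K = 52.0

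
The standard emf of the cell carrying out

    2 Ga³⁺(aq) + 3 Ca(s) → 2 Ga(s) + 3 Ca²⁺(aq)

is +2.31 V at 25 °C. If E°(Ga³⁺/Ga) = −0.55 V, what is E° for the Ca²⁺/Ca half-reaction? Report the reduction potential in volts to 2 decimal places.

−2.86 V

In the reaction as written the Ga³⁺/Ga couple is reduced (cathode) and Ca²⁺/Ca is oxidized (anode), so E°cell = E°(Ga³⁺/Ga) − E°(Ca²⁺/Ca).
E°(Ca²⁺/Ca) = E°(cathode) − E°cell = −0.55 − (+2.31) = −2.86 V.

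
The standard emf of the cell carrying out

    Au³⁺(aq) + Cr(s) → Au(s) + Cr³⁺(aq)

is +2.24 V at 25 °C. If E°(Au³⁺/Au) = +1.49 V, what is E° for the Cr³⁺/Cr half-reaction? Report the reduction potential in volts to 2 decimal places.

In the reaction as written the Au³⁺/Au couple is reduced (cathode) and Cr³⁺/Cr is oxidized (anode), so E°cell = E°(Au³⁺/Au) − E°(Cr³⁺/Cr).
E°(Cr³⁺/Cr) = E°(cathode) − E°cell = +1.49 − (+2.24) = −0.75 V.

−0.75 V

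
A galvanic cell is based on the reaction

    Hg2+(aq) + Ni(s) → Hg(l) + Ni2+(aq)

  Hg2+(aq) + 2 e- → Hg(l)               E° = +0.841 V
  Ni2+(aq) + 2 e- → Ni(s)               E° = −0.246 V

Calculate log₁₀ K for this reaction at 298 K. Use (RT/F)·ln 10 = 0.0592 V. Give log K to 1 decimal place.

log K = 36.7

The Hg²⁺/Hg couple is reduced (cathode); E°cell = +0.841 − (−0.246) = +1.087 V with n = 2.
At equilibrium E = 0, so log K = nE°cell / 0.0592 = (2)(+1.087) / 0.0592 = 36.7.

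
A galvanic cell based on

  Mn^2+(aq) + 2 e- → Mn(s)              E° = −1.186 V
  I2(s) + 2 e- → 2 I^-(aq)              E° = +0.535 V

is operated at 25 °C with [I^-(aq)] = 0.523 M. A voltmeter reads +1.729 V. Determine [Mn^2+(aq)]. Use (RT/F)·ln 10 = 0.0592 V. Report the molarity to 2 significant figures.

2.0 M

With I₂/I⁻ at the cathode and Mn²⁺/Mn at the anode, E°cell = +0.535 − (−1.186) = +1.721 V (n = 2).
From the Nernst equation, log Q = n(E° − E)/0.0592 = 2·(+1.721 − (+1.729))/0.0592 = −0.270.
Balancing electrons gives I2(s) + Mn(s) → 2 I^-(aq) + Mn^2+(aq); thus Q = [I^-(aq)]^2·[Mn^2+(aq)].
Solving for the unknown gives log [Mn^2+(aq)] = 0.293, so [Mn^2+(aq)] ≈ 2.0 M.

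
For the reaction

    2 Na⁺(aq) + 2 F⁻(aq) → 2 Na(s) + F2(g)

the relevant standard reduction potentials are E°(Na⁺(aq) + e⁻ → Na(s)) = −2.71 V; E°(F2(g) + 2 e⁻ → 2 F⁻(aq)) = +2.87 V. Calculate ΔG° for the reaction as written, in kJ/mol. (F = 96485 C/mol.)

+1077 kJ/mol

In the reaction as written Na⁺(aq) is reduced, so the Na⁺/Na couple is the cathode and F₂/F⁻ is the anode.
E°cell = −2.71 − (+2.87) = −5.58 V; balancing electrons gives n = 2.
ΔG° = −nFE°cell = −(2)(96485)(−5.58) J/mol = +1077 kJ/mol.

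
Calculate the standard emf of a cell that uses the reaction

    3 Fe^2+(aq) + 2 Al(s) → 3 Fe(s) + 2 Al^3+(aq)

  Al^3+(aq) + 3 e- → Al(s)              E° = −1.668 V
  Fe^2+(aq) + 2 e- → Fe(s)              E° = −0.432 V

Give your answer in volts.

In the reaction as written, Fe^2+(aq) is reduced (cathode) and Al^3+(aq) is produced by oxidation at the anode.
E°cell = E°(cathode) − E°(anode) = −0.432 − (−1.668) = +1.236 V.
The positive value indicates the reaction is spontaneous as written.

+1.236 V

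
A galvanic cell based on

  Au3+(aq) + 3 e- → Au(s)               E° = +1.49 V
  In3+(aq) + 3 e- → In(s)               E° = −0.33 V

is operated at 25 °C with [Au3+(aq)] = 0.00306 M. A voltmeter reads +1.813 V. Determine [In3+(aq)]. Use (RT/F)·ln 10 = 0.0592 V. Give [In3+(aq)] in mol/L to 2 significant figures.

With Au³⁺/Au at the cathode and In³⁺/In at the anode, E°cell = +1.49 − (−0.33) = +1.82 V (n = 3).
From the Nernst equation, log Q = n(E° − E)/0.0592 = 3·(+1.82 − (+1.813))/0.0592 = 0.355.
For Au3+(aq) + In(s) → Au(s) + In3+(aq), the reaction quotient is Q = [In3+(aq)] / [Au3+(aq)].
Solving for the unknown gives log [In3+(aq)] = −2.159, so [In3+(aq)] ≈ 0.0069 M.

0.0069 M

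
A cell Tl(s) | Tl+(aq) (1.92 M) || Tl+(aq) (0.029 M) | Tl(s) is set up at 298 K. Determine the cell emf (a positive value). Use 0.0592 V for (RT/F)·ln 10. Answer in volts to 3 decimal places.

0.108 V

For a concentration cell E°cell = 0, since both electrodes use the same couple.
The compartment with the higher Tl+(aq) concentration (1.92 M) acts as the cathode; ions are reduced there and produced at the dilute (0.029 M) anode.
With n = 1, Ecell = −(0.0592/1)·log([dilute]/[conc]) = −(0.0592/1)·log(0.029/1.92) = +0.108 V.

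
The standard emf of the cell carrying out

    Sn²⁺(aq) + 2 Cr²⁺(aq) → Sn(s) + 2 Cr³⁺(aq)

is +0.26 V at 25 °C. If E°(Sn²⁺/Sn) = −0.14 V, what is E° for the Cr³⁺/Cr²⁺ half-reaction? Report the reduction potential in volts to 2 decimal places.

−0.40 V

In the reaction as written the Sn²⁺/Sn couple is reduced (cathode) and Cr³⁺/Cr²⁺ is oxidized (anode), so E°cell = E°(Sn²⁺/Sn) − E°(Cr³⁺/Cr²⁺).
E°(Cr³⁺/Cr²⁺) = E°(cathode) − E°cell = −0.14 − (+0.26) = −0.40 V.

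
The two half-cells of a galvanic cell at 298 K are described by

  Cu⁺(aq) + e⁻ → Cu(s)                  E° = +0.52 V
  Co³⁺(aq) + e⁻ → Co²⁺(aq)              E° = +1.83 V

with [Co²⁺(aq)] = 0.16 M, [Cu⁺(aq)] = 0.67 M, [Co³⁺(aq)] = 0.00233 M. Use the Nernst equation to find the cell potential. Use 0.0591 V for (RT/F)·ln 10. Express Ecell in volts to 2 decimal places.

Co³⁺/Co²⁺ is reduced (cathode, E° = +1.83 V) and Cu⁺/Cu is oxidized (anode).
The standard potential is +1.83 − (+0.52) = +1.31 V and the balanced reaction transfers n = 1 electron.
For the overall reaction Co³⁺(aq) + Cu(s) → Co²⁺(aq) + Cu⁺(aq), Q = ([Co²⁺(aq)]·[Cu⁺(aq)]) / [Co³⁺(aq)] = 46, giving log Q = 1.663.
By the Nernst equation, E = +1.31 − (0.0591/1)·(1.663) = +1.21 V.

+1.21 V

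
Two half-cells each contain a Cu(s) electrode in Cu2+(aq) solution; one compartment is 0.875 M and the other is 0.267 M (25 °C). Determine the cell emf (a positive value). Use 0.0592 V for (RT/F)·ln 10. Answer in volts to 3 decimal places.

For a concentration cell E°cell = 0, since both electrodes use the same couple.
The compartment with the higher Cu2+(aq) concentration (0.875 M) acts as the cathode; ions are reduced there and produced at the dilute (0.267 M) anode.
With n = 2, Ecell = −(0.0592/2)·log([dilute]/[conc]) = −(0.0592/2)·log(0.267/0.875) = +0.015 V.

0.015 V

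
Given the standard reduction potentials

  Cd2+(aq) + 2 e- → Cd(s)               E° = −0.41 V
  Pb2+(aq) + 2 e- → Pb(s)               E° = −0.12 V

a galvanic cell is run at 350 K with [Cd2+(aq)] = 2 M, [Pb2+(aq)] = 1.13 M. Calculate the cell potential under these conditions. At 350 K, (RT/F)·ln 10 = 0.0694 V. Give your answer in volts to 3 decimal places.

Pb²⁺/Pb is reduced (cathode, E° = −0.12 V) and Cd²⁺/Cd is oxidized (anode).
The standard potential is −0.12 − (−0.41) = +0.29 V and the balanced reaction transfers n = 2 electrons.
The balanced reaction is Pb2+(aq) + Cd(s) → Pb(s) + Cd2+(aq), so Q = [Cd2+(aq)] / [Pb2+(aq)] = 1.77 and log Q = 0.248.
By the Nernst equation, E = +0.29 − (0.0694/2)·(0.248) = +0.281 V.

+0.281 V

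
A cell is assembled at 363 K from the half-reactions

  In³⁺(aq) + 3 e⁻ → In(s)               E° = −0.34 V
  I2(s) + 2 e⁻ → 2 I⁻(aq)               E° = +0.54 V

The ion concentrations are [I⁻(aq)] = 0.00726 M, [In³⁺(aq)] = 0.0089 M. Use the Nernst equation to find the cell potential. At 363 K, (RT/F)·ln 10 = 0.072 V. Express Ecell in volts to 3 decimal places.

+1.083 V

I₂/I⁻ is reduced (cathode, E° = +0.54 V) and In³⁺/In is oxidized (anode).
E°cell = E°cat − E°an = +0.54 − (−0.34) = +0.88 V; n = 6.
The balanced reaction is 3 I2(s) + 2 In(s) → 6 I⁻(aq) + 2 In³⁺(aq), so Q = [I⁻(aq)]^6·[In³⁺(aq)]^2 = 1.16×10^−17 and log Q = −16.936.
By the Nernst equation, E = +0.88 − (0.072/6)·(−16.936) = +1.083 V.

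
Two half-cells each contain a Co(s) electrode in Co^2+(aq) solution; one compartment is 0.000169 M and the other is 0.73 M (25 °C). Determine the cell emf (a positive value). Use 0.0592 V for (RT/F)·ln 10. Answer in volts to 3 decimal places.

For a concentration cell E°cell = 0, since both electrodes use the same couple.
The compartment with the higher Co^2+(aq) concentration (0.73 M) acts as the cathode; ions are reduced there and produced at the dilute (0.000169 M) anode.
With n = 2, Ecell = −(0.0592/2)·log([dilute]/[conc]) = −(0.0592/2)·log(0.000169/0.73) = +0.108 V.

0.108 V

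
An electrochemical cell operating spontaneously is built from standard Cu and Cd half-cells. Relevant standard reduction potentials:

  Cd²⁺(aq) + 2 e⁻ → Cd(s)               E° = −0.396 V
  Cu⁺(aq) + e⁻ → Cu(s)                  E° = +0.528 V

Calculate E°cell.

Of the two couples in this cell, the one with the more positive reduction potential is reduced at the cathode: here that is Cu⁺/Cu (+0.528 V); Cd²⁺/Cd (−0.396 V) is the anode.
E°cell = E°(cathode) − E°(anode) = +0.528 − (−0.396) = +0.924 V.

+0.924 V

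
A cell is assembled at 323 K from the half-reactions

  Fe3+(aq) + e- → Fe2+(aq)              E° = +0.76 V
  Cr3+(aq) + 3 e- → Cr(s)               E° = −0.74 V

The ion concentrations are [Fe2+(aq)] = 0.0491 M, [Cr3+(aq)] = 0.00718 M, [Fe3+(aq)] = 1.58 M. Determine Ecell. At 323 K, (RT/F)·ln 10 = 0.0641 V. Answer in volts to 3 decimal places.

The Fe³⁺/Fe²⁺ couple has the more positive E°, so it is the cathode; Cr³⁺/Cr is the anode.
E°cell = +0.76 − (−0.74) = +1.50 V, with n = 3 electrons transferred.
For the overall reaction 3 Fe3+(aq) + Cr(s) → 3 Fe2+(aq) + Cr3+(aq), Q = ([Fe2+(aq)]^3·[Cr3+(aq)]) / [Fe3+(aq)]^3 = 2.15×10^−7, giving log Q = −6.667.
By the Nernst equation, E = +1.50 − (0.0641/3)·(−6.667) = +1.642 V.

+1.642 V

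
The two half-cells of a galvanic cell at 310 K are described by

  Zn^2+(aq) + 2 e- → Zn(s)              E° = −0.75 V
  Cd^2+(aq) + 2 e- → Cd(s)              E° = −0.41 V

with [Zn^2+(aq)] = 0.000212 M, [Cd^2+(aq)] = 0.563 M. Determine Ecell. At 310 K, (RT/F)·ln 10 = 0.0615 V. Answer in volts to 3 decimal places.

+0.445 V

Since E°(Cd²⁺/Cd) > E°(Zn²⁺/Zn), Cd²⁺/Cd serves as the cathode.
E°cell = −0.41 − (−0.75) = +0.34 V, with n = 2 electrons transferred.
Balancing gives Cd^2+(aq) + Zn(s) → Cd(s) + Zn^2+(aq); hence Q = [Zn^2+(aq)] / [Cd^2+(aq)] = 0.000377 (log Q = −3.424).
E = E° − (0.0615/n)·log Q = +0.34 − (0.0615/2)(−3.424) = +0.445 V.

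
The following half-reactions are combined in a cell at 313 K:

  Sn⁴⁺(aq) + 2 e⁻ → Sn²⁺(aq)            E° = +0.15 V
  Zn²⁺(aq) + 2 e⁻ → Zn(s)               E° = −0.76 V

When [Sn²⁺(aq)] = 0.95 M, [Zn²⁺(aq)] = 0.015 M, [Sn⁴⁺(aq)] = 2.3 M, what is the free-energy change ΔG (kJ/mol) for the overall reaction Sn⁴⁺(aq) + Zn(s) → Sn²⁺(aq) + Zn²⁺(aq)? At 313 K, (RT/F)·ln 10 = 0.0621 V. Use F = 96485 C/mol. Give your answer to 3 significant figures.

−189 kJ/mol

E°cell = +0.15 − (−0.76) = +0.91 V; the balanced reaction transfers n = 2 electrons.
Here Q = ([Sn²⁺(aq)]·[Zn²⁺(aq)]) / [Sn⁴⁺(aq)] = 0.0062 (log Q = −2.208), giving E = +0.91 − (0.0621/2)·(−2.208) = +0.9786 V.
Then ΔG = −nFE = −2 × 96485 × +0.9786 J/mol = −189 kJ/mol.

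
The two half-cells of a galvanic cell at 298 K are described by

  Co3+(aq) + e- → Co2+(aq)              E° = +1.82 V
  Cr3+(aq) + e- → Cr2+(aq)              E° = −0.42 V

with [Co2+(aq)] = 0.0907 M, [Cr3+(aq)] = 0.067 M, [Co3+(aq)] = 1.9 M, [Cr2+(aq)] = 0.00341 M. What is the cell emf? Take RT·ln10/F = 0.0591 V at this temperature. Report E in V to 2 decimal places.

+2.24 V

Co³⁺/Co²⁺ is reduced (cathode, E° = +1.82 V) and Cr³⁺/Cr²⁺ is oxidized (anode).
E°cell = E°cat − E°an = +1.82 − (−0.42) = +2.24 V; n = 1.
Balancing gives Co3+(aq) + Cr2+(aq) → Co2+(aq) + Cr3+(aq); hence Q = ([Co2+(aq)]·[Cr3+(aq)]) / ([Co3+(aq)]·[Cr2+(aq)]) = 0.938 (log Q = −0.028).
Applying E = E° − (RT ln10/nF)·log Q gives +2.24 − (0.0591/1)(−0.028) = +2.24 V.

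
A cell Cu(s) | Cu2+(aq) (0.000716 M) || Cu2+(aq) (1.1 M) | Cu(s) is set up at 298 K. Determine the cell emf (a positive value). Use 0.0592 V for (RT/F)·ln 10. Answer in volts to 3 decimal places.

For a concentration cell E°cell = 0, since both electrodes use the same couple.
The compartment with the higher Cu2+(aq) concentration (1.1 M) acts as the cathode; ions are reduced there and produced at the dilute (0.000716 M) anode.
With n = 2, Ecell = −(0.0592/2)·log([dilute]/[conc]) = −(0.0592/2)·log(0.000716/1.1) = +0.094 V.

0.094 V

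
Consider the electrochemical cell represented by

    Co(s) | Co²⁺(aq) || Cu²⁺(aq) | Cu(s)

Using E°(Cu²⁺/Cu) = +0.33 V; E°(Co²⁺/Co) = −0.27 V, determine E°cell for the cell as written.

By convention the left-hand electrode in cell notation is the anode (oxidation) and the right-hand electrode is the cathode (reduction).
E°cell = E°(right) − E°(left) = +0.33 − (−0.27) = +0.60 V.

+0.60 V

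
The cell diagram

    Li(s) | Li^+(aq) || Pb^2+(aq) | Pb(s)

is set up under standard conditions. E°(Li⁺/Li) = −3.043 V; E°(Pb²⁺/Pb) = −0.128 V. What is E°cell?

By convention the left-hand electrode in cell notation is the anode (oxidation) and the right-hand electrode is the cathode (reduction).
E°cell = E°(right) − E°(left) = −0.128 − (−3.043) = +2.915 V.

+2.915 V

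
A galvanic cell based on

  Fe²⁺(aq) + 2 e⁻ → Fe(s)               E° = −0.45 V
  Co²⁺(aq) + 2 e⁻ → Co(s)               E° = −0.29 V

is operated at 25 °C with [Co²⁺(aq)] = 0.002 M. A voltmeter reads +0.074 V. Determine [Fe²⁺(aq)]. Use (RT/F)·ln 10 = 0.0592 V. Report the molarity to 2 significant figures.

With Co²⁺/Co at the cathode and Fe²⁺/Fe at the anode, E°cell = −0.29 − (−0.45) = +0.16 V (n = 2).
Since E = E° − (0.0592/n)·log Q, log Q = n(E° − E)/0.0592 = 2.905.
Balancing electrons gives Co²⁺(aq) + Fe(s) → Co(s) + Fe²⁺(aq); thus Q = [Fe²⁺(aq)] / [Co²⁺(aq)].
Solving for the unknown gives log [Fe²⁺(aq)] = 0.206, so [Fe²⁺(aq)] ≈ 1.6 M.

1.6 M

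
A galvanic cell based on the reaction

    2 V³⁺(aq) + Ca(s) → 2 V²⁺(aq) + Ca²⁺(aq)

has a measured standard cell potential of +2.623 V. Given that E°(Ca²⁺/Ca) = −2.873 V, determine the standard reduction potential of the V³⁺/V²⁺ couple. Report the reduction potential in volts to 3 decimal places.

−0.250 V

In the reaction as written the V³⁺/V²⁺ couple is reduced (cathode) and Ca²⁺/Ca is oxidized (anode), so E°cell = E°(V³⁺/V²⁺) − E°(Ca²⁺/Ca).
E°(V³⁺/V²⁺) = E°cell + E°(anode) = +2.623 + (−2.873) = −0.250 V.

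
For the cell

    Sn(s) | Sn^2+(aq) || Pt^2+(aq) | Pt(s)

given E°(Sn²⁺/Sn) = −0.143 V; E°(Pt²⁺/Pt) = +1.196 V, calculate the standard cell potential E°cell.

By convention the left-hand electrode in cell notation is the anode (oxidation) and the right-hand electrode is the cathode (reduction).
E°cell = E°(right) − E°(left) = +1.196 − (−0.143) = +1.339 V.

+1.339 V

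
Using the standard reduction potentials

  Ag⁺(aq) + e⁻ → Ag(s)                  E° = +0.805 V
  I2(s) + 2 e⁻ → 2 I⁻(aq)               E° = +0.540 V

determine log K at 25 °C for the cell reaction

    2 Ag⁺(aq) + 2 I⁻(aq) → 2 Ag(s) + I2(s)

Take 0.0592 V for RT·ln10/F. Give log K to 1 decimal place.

log K = 9.0

The Ag⁺/Ag couple is reduced (cathode); E°cell = +0.805 − (+0.540) = +0.265 V with n = 2.
At equilibrium E = 0, so log K = nE°cell / 0.0592 = (2)(+0.265) / 0.0592 = 9.0.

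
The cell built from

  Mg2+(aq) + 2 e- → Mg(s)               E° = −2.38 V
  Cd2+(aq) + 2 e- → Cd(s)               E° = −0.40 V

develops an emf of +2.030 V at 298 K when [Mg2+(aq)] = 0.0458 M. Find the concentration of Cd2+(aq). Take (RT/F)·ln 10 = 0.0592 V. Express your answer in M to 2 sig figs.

The Cd²⁺/Cd couple has the larger reduction potential, so it is the cathode: E°cell = −0.40 − (−2.38) = +1.98 V and n = 2.
From the Nernst equation, log Q = n(E° − E)/0.0592 = 2·(+1.98 − (+2.030))/0.0592 = −1.689.
For Cd2+(aq) + Mg(s) → Cd(s) + Mg2+(aq), the reaction quotient is Q = [Mg2+(aq)] / [Cd2+(aq)].
Solving for the unknown gives log [Cd2+(aq)] = 0.350, so [Cd2+(aq)] ≈ 2.2 M.

2.2 M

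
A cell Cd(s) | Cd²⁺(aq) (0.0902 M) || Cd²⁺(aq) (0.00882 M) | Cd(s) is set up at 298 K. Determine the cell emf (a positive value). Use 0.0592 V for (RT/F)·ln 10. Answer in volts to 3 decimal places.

For a concentration cell E°cell = 0, since both electrodes use the same couple.
The compartment with the higher Cd²⁺(aq) concentration (0.0902 M) acts as the cathode; ions are reduced there and produced at the dilute (0.00882 M) anode.
With n = 2, Ecell = −(0.0592/2)·log([dilute]/[conc]) = −(0.0592/2)·log(0.00882/0.0902) = +0.030 V.

0.030 V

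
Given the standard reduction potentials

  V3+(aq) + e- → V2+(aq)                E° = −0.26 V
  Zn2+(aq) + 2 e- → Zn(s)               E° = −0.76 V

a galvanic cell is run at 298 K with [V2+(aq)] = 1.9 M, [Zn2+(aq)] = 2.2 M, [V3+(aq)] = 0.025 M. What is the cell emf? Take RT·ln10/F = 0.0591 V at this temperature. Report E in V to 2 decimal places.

V³⁺/V²⁺ is reduced (cathode, E° = −0.26 V) and Zn²⁺/Zn is oxidized (anode).
E°cell = E°cat − E°an = −0.26 − (−0.76) = +0.50 V; n = 2.
The balanced reaction is 2 V3+(aq) + Zn(s) → 2 V2+(aq) + Zn2+(aq), so Q = ([V2+(aq)]^2·[Zn2+(aq)]) / [V3+(aq)]^2 = 1.27×10^4 and log Q = 4.104.
Applying E = E° − (RT ln10/nF)·log Q gives +0.50 − (0.0591/2)(4.104) = +0.38 V.

+0.38 V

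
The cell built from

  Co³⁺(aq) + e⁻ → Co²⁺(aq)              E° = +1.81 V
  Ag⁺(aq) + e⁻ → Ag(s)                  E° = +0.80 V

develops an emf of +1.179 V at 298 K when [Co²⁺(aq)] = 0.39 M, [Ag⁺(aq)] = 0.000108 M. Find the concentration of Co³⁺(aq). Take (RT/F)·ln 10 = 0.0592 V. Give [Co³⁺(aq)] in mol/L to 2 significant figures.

0.030 M

Co³⁺/Co²⁺ is the cathode (higher E°); E°cell = +1.81 − (+0.80) = +1.01 V with n = 1.
Rearranging E = E° − (0.0592/n)·log Q gives log Q = 1(+1.01 − (+1.179))/0.0592 = −2.855.
The balanced reaction is Co³⁺(aq) + Ag(s) → Co²⁺(aq) + Ag⁺(aq), so Q = ([Co²⁺(aq)]·[Ag⁺(aq)]) / [Co³⁺(aq)].
Substituting the known concentrations and solving, log [Co³⁺(aq)] = −1.521 and [Co³⁺(aq)] = 0.030 M.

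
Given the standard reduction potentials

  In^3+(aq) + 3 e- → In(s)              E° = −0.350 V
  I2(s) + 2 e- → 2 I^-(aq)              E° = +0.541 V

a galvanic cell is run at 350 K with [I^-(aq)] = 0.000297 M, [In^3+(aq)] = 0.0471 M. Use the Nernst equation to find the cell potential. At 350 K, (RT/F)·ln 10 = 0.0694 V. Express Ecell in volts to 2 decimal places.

The I₂/I⁻ couple has the more positive E°, so it is the cathode; In³⁺/In is the anode.
The standard potential is +0.541 − (−0.350) = +0.891 V and the balanced reaction transfers n = 6 electrons.
Balancing gives 3 I2(s) + 2 In(s) → 6 I^-(aq) + 2 In^3+(aq); hence Q = [I^-(aq)]^6·[In^3+(aq)]^2 = 1.52×10^−24 (log Q = −23.817).
Applying E = E° − (RT ln10/nF)·log Q gives +0.891 − (0.0694/6)(−23.817) = +1.17 V.

+1.17 V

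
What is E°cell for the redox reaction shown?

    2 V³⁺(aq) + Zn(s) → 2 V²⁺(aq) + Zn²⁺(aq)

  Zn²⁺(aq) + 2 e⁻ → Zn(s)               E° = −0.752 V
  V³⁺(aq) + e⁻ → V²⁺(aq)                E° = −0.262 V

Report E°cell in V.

V³⁺(aq) gains electrons, so the V³⁺/V²⁺ couple is the cathode; the Zn²⁺/Zn couple is the anode.
E°cell = E°(cathode) − E°(anode) = −0.262 − (−0.752) = +0.490 V.
The positive value indicates the reaction is spontaneous as written.

+0.490 V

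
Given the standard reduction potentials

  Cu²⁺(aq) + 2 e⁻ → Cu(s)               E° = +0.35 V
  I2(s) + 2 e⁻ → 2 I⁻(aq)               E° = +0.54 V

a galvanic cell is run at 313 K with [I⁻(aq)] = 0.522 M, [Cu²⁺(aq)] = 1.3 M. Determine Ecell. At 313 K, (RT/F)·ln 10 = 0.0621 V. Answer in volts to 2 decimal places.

Since E°(I₂/I⁻) > E°(Cu²⁺/Cu), I₂/I⁻ serves as the cathode.
E°cell = +0.54 − (+0.35) = +0.19 V, with n = 2 electrons transferred.
Balancing gives I2(s) + Cu(s) → 2 I⁻(aq) + Cu²⁺(aq); hence Q = [I⁻(aq)]^2·[Cu²⁺(aq)] = 0.354 (log Q = −0.451).
Applying E = E° − (RT ln10/nF)·log Q gives +0.19 − (0.0621/2)(−0.451) = +0.20 V.

+0.20 V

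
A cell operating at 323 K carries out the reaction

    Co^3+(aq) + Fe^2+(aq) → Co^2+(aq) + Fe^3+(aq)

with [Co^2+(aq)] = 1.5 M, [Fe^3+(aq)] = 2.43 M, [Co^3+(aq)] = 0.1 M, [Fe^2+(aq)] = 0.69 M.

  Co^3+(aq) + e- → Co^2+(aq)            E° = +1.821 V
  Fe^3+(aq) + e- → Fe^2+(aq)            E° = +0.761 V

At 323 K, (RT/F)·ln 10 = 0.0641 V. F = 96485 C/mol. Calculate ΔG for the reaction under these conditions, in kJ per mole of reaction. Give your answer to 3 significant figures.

With Co³⁺/Co²⁺ reduced at the cathode, E°cell = +1.821 − (+0.761) = +1.060 V and n = 1.
Here Q = ([Co^2+(aq)]·[Fe^3+(aq)]) / ([Co^3+(aq)]·[Fe^2+(aq)]) = 52.8 (log Q = 1.723), giving E = +1.060 − (0.0641/1)·(1.723) = +0.9496 V.
Then ΔG = −nFE = −1 × 96485 × +0.9496 J/mol = −91.6 kJ/mol.

−91.6 kJ/mol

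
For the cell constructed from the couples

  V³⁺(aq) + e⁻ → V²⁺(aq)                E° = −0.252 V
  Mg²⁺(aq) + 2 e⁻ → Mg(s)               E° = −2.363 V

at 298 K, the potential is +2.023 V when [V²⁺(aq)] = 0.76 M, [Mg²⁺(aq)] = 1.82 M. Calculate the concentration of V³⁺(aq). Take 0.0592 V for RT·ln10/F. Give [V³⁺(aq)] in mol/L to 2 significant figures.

0.033 M

The V³⁺/V²⁺ couple has the larger reduction potential, so it is the cathode: E°cell = −0.252 − (−2.363) = +2.111 V and n = 2.
Rearranging E = E° − (0.0592/n)·log Q gives log Q = 2(+2.111 − (+2.023))/0.0592 = 2.973.
The balanced reaction is 2 V³⁺(aq) + Mg(s) → 2 V²⁺(aq) + Mg²⁺(aq), so Q = ([V²⁺(aq)]^2·[Mg²⁺(aq)]) / [V³⁺(aq)]^2.
Solving for the unknown gives log [V³⁺(aq)] = −1.476, so [V³⁺(aq)] ≈ 0.033 M.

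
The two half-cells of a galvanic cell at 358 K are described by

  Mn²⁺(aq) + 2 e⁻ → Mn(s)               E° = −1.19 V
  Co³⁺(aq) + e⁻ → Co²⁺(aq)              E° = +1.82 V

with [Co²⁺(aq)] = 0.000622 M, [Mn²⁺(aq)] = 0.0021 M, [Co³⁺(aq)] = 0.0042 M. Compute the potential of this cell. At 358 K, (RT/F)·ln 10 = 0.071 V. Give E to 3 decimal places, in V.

Co³⁺/Co²⁺ is reduced (cathode, E° = +1.82 V) and Mn²⁺/Mn is oxidized (anode).
E°cell = E°cat − E°an = +1.82 − (−1.19) = +3.01 V; n = 2.
The balanced reaction is 2 Co³⁺(aq) + Mn(s) → 2 Co²⁺(aq) + Mn²⁺(aq), so Q = ([Co²⁺(aq)]^2·[Mn²⁺(aq)]) / [Co³⁺(aq)]^2 = 4.61×10^−5 and log Q = −4.337.
E = E° − (0.071/n)·log Q = +3.01 − (0.071/2)(−4.337) = +3.164 V.

+3.164 V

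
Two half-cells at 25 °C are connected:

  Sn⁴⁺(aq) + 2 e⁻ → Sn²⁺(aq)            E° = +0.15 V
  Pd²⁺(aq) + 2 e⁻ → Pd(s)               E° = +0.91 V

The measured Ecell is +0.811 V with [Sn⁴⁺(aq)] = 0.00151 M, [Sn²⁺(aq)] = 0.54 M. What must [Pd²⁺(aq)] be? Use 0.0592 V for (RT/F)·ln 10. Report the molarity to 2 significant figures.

With Pd²⁺/Pd at the cathode and Sn⁴⁺/Sn²⁺ at the anode, E°cell = +0.91 − (+0.15) = +0.76 V (n = 2).
Rearranging E = E° − (0.0592/n)·log Q gives log Q = 2(+0.76 − (+0.811))/0.0592 = −1.723.
For Pd²⁺(aq) + Sn²⁺(aq) → Pd(s) + Sn⁴⁺(aq), the reaction quotient is Q = [Sn⁴⁺(aq)] / ([Pd²⁺(aq)]·[Sn²⁺(aq)]).
Isolating [Pd²⁺(aq)] in Q = 10^{−1.723} yields log [Pd²⁺(aq)] = −0.830, i.e. 0.15 M.

0.15 M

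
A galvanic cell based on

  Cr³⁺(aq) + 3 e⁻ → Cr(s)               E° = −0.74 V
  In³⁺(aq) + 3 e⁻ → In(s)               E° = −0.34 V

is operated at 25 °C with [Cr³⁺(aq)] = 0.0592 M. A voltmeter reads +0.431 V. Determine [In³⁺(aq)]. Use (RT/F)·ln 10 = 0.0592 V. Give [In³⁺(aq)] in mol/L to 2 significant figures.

In³⁺/In is the cathode (higher E°); E°cell = −0.34 − (−0.74) = +0.40 V with n = 3.
From the Nernst equation, log Q = n(E° − E)/0.0592 = 3·(+0.40 − (+0.431))/0.0592 = −1.571.
The balanced reaction is In³⁺(aq) + Cr(s) → In(s) + Cr³⁺(aq), so Q = [Cr³⁺(aq)] / [In³⁺(aq)].
Isolating [In³⁺(aq)] in Q = 10^{−1.571} yields log [In³⁺(aq)] = 0.343, i.e. 2.2 M.

2.2 M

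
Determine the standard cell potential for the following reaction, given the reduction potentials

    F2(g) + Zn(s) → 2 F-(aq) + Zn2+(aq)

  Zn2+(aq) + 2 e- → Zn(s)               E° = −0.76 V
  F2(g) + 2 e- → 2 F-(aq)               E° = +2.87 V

+3.63 V

In the reaction as written, F2(g) is reduced (cathode) and Zn2+(aq) is produced by oxidation at the anode.
E°cell = E°(cathode) − E°(anode) = +2.87 − (−0.76) = +3.63 V.
The positive value indicates the reaction is spontaneous as written.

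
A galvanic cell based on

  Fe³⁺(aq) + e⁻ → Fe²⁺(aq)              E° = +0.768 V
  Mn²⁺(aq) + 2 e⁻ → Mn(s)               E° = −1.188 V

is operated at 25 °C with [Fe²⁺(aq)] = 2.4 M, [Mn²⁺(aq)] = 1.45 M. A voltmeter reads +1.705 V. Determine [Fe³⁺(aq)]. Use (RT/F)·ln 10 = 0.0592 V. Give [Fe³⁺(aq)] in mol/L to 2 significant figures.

0.00017 M

Fe³⁺/Fe²⁺ is the cathode (higher E°); E°cell = +0.768 − (−1.188) = +1.956 V with n = 2.
Since E = E° − (0.0592/n)·log Q, log Q = n(E° − E)/0.0592 = 8.480.
The balanced reaction is 2 Fe³⁺(aq) + Mn(s) → 2 Fe²⁺(aq) + Mn²⁺(aq), so Q = ([Fe²⁺(aq)]^2·[Mn²⁺(aq)]) / [Fe³⁺(aq)]^2.
Solving for the unknown gives log [Fe³⁺(aq)] = −3.779, so [Fe³⁺(aq)] ≈ 0.00017 M.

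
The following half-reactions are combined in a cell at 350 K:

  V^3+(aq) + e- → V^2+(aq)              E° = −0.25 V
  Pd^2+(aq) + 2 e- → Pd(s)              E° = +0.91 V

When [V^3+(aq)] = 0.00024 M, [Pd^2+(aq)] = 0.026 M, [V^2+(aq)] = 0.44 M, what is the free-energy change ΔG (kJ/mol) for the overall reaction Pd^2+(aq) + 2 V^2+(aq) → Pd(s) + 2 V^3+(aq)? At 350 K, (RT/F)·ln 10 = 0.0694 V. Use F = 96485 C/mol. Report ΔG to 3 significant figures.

The standard cell potential is +0.91 − (−0.25) = +1.16 V, with n = 2 electrons in the balanced equation.
The reaction quotient is [V^3+(aq)]^2 / ([Pd^2+(aq)]·[V^2+(aq)]^2) = 1.14×10^−5; by Nernst, E = +1.16 − (0.0694/2)(−4.941) = +1.3315 V.
ΔG = −nFE = −(2)(96485)(+1.3315) J/mol = −257 kJ/mol.

−257 kJ/mol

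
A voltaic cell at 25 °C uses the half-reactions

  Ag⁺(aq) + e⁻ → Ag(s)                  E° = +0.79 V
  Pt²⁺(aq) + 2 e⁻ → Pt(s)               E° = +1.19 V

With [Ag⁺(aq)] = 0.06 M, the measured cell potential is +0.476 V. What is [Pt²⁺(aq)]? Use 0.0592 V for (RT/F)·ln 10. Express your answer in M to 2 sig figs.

With Pt²⁺/Pt at the cathode and Ag⁺/Ag at the anode, E°cell = +1.19 − (+0.79) = +0.40 V (n = 2).
Since E = E° − (0.0592/n)·log Q, log Q = n(E° − E)/0.0592 = −2.568.
For Pt²⁺(aq) + 2 Ag(s) → Pt(s) + 2 Ag⁺(aq), the reaction quotient is Q = [Ag⁺(aq)]^2 / [Pt²⁺(aq)].
Solving for the unknown gives log [Pt²⁺(aq)] = 0.124, so [Pt²⁺(aq)] ≈ 1.3 M.

1.3 M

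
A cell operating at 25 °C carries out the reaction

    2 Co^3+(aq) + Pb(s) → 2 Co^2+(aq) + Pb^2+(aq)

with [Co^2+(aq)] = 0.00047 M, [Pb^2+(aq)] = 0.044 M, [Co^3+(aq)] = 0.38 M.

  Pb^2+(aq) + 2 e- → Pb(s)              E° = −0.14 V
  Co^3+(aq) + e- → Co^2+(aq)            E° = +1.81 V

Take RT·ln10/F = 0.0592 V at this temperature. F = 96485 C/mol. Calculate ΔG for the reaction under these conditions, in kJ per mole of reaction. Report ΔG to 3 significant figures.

−417 kJ/mol

With Co³⁺/Co²⁺ reduced at the cathode, E°cell = +1.81 − (−0.14) = +1.95 V and n = 2.
The reaction quotient is ([Co^2+(aq)]^2·[Pb^2+(aq)]) / [Co^3+(aq)]^2 = 6.73×10^−8; by Nernst, E = +1.95 − (0.0592/2)(−7.172) = +2.1623 V.
Finally ΔG = −nFE = −(2)(96485 C/mol)(+2.1623 V) = −417 kJ/mol.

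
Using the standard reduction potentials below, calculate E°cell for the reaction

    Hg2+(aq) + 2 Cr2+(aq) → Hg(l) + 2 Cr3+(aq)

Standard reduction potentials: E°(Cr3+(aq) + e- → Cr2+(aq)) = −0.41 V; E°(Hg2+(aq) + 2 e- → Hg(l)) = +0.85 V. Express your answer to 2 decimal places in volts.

Hg2+(aq) gains electrons, so the Hg²⁺/Hg couple is the cathode; the Cr³⁺/Cr²⁺ couple is the anode.
E°cell = E°(cathode) − E°(anode) = +0.85 − (−0.41) = +1.26 V.

+1.26 V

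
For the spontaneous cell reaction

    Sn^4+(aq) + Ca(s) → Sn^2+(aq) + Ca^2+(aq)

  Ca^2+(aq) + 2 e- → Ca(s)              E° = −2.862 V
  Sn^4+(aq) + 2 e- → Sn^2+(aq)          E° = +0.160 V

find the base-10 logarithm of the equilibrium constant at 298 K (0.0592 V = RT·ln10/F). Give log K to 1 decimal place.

The Sn⁴⁺/Sn²⁺ couple is reduced (cathode); E°cell = +0.160 − (−2.862) = +3.022 V with n = 2.
At equilibrium E = 0, so log K = nE°cell / 0.0592 = (2)(+3.022) / 0.0592 = 102.1.

log K = 102.1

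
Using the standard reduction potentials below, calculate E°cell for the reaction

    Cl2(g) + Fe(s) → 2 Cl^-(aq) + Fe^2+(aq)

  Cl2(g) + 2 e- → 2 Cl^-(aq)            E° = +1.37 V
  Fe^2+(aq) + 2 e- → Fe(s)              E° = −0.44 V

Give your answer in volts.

+1.81 V

In the reaction as written, Cl2(g) is reduced (cathode) and Fe^2+(aq) is produced by oxidation at the anode.
E°cell = E°(cathode) − E°(anode) = +1.37 − (−0.44) = +1.81 V.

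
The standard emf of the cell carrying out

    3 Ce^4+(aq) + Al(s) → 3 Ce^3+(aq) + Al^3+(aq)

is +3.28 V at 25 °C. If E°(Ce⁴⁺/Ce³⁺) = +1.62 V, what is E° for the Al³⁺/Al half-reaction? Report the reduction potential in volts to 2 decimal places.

−1.66 V

In the reaction as written the Ce⁴⁺/Ce³⁺ couple is reduced (cathode) and Al³⁺/Al is oxidized (anode), so E°cell = E°(Ce⁴⁺/Ce³⁺) − E°(Al³⁺/Al).
E°(Al³⁺/Al) = E°(cathode) − E°cell = +1.62 − (+3.28) = −1.66 V.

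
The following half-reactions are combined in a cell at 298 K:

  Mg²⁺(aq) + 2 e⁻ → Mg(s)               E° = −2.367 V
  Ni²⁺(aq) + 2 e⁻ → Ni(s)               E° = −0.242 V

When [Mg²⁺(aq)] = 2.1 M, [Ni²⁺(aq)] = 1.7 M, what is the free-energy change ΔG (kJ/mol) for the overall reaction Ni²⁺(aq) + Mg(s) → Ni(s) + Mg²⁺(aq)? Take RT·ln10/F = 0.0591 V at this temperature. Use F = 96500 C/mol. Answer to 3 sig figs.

−410 kJ/mol

The standard cell potential is −0.242 − (−2.367) = +2.125 V, with n = 2 electrons in the balanced equation.
Here Q = [Mg²⁺(aq)] / [Ni²⁺(aq)] = 1.24 (log Q = 0.092), giving E = +2.125 − (0.0591/2)·(0.092) = +2.1223 V.
ΔG = −nFE = −(2)(96500)(+2.1223) J/mol = −410 kJ/mol.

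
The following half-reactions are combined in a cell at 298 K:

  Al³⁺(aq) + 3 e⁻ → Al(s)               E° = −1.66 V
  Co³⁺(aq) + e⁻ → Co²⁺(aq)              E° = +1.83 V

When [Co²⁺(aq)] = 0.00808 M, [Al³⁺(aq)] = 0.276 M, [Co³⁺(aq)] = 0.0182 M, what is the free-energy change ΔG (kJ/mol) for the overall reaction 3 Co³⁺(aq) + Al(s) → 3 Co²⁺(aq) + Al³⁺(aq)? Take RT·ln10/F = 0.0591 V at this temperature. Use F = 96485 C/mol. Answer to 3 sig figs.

−1020 kJ/mol

The standard cell potential is +1.83 − (−1.66) = +3.49 V, with n = 3 electrons in the balanced equation.
Q = ([Co²⁺(aq)]^3·[Al³⁺(aq)]) / [Co³⁺(aq)]^3 = 0.0242, so log Q = −1.617 and E = +3.49 − (0.0591/3)(−1.617) = +3.5219 V.
Finally ΔG = −nFE = −(3)(96485 C/mol)(+3.5219 V) = −1020 kJ/mol.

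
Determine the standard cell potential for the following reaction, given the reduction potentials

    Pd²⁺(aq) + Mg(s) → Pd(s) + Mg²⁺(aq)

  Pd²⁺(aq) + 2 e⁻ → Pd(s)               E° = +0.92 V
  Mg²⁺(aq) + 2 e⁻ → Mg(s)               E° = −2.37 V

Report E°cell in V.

In the reaction as written, Pd²⁺(aq) is reduced (cathode) and Mg²⁺(aq) is produced by oxidation at the anode.
E°cell = E°(cathode) − E°(anode) = +0.92 − (−2.37) = +3.29 V.
The positive value indicates the reaction is spontaneous as written.

+3.29 V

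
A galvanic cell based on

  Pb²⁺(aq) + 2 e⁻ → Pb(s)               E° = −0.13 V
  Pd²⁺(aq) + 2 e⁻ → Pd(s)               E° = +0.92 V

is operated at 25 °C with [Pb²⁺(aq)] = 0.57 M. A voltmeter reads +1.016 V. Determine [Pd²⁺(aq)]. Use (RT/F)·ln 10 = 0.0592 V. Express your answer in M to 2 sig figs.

0.040 M

The Pd²⁺/Pd couple has the larger reduction potential, so it is the cathode: E°cell = +0.92 − (−0.13) = +1.05 V and n = 2.
From the Nernst equation, log Q = n(E° − E)/0.0592 = 2·(+1.05 − (+1.016))/0.0592 = 1.149.
The balanced reaction is Pd²⁺(aq) + Pb(s) → Pd(s) + Pb²⁺(aq), so Q = [Pb²⁺(aq)] / [Pd²⁺(aq)].
Substituting the known concentrations and solving, log [Pd²⁺(aq)] = −1.393 and [Pd²⁺(aq)] = 0.040 M.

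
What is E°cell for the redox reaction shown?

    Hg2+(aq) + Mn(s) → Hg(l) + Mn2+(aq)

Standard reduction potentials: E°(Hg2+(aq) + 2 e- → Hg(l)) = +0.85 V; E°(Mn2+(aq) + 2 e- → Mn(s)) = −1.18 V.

+2.03 V

In the reaction as written, Hg2+(aq) is reduced (cathode) and Mn2+(aq) is produced by oxidation at the anode.
E°cell = E°(cathode) − E°(anode) = +0.85 − (−1.18) = +2.03 V.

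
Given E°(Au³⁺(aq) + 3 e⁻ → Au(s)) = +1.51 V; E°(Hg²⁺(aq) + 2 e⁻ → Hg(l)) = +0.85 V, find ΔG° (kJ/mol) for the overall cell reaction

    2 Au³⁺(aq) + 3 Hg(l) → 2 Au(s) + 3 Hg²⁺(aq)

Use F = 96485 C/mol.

−382 kJ/mol

In the reaction as written Au³⁺(aq) is reduced, so the Au³⁺/Au couple is the cathode and Hg²⁺/Hg is the anode.
E°cell = +1.51 − (+0.85) = +0.66 V; balancing electrons gives n = 6.
ΔG° = −nFE°cell = −(6)(96485)(+0.66) J/mol = −382 kJ/mol.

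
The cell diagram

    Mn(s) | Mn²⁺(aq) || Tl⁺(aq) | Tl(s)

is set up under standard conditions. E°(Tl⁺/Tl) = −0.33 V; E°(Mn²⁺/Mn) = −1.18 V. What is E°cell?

+0.85 V

By convention the left-hand electrode in cell notation is the anode (oxidation) and the right-hand electrode is the cathode (reduction).
E°cell = E°(right) − E°(left) = −0.33 − (−1.18) = +0.85 V.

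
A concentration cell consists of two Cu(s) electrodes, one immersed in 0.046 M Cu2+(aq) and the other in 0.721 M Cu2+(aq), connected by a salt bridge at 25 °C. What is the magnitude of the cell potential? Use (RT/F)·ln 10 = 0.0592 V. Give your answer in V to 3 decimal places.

For a concentration cell E°cell = 0, since both electrodes use the same couple.
The compartment with the higher Cu2+(aq) concentration (0.721 M) acts as the cathode; ions are reduced there and produced at the dilute (0.046 M) anode.
With n = 2, Ecell = −(0.0592/2)·log([dilute]/[conc]) = −(0.0592/2)·log(0.046/0.721) = +0.035 V.

0.035 V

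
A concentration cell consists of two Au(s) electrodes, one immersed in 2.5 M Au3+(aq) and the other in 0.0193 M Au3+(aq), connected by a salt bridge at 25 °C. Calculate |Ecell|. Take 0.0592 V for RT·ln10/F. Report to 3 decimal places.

For a concentration cell E°cell = 0, since both electrodes use the same couple.
The compartment with the higher Au3+(aq) concentration (2.5 M) acts as the cathode; ions are reduced there and produced at the dilute (0.0193 M) anode.
With n = 3, Ecell = −(0.0592/3)·log([dilute]/[conc]) = −(0.0592/3)·log(0.0193/2.5) = +0.042 V.

0.042 V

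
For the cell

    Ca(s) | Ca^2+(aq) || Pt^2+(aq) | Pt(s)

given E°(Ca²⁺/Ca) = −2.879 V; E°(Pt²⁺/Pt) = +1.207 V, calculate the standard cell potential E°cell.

+4.086 V

By convention the left-hand electrode in cell notation is the anode (oxidation) and the right-hand electrode is the cathode (reduction).
E°cell = E°(right) − E°(left) = +1.207 − (−2.879) = +4.086 V.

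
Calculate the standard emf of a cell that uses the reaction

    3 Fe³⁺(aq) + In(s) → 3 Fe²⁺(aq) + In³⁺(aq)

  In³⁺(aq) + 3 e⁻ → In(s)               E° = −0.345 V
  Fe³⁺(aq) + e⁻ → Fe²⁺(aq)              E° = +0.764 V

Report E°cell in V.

In the reaction as written, Fe³⁺(aq) is reduced (cathode) and In³⁺(aq) is produced by oxidation at the anode.
E°cell = E°(cathode) − E°(anode) = +0.764 − (−0.345) = +1.109 V.

+1.109 V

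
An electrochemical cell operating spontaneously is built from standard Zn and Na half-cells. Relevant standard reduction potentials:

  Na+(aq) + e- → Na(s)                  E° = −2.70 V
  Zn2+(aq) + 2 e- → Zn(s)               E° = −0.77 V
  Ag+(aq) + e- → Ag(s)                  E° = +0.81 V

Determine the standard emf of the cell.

The Zn²⁺/Zn couple has the higher E°, so Zn ion is reduced (cathode) and Na is oxidized (anode).
E°cell = E°(cathode) − E°(anode) = −0.77 − (−2.70) = +1.93 V.

+1.93 V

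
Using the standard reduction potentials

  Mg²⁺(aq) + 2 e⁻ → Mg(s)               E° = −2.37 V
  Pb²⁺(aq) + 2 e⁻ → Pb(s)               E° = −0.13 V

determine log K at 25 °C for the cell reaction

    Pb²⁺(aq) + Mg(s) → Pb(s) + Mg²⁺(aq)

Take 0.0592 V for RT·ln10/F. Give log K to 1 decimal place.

log K = 75.7

The Pb²⁺/Pb couple is reduced (cathode); E°cell = −0.13 − (−2.37) = +2.24 V with n = 2.
At equilibrium E = 0, so log K = nE°cell / 0.0592 = (2)(+2.24) / 0.0592 = 75.7.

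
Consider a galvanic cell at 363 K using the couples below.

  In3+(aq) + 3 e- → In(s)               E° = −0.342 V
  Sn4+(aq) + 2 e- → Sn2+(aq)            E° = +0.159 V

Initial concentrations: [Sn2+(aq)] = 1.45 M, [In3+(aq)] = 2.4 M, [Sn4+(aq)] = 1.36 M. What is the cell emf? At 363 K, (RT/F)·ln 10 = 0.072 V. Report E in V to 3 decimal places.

The Sn⁴⁺/Sn²⁺ couple has the more positive E°, so it is the cathode; In³⁺/In is the anode.
E°cell = +0.159 − (−0.342) = +0.501 V, with n = 6 electrons transferred.
Balancing gives 3 Sn4+(aq) + 2 In(s) → 3 Sn2+(aq) + 2 In3+(aq); hence Q = ([Sn2+(aq)]^3·[In3+(aq)]^2) / [Sn4+(aq)]^3 = 6.98 (log Q = 0.844).
Applying E = E° − (RT ln10/nF)·log Q gives +0.501 − (0.072/6)(0.844) = +0.491 V.

+0.491 V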